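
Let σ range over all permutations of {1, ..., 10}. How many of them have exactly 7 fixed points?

240

Choose which 7 of the 10 are fixed: C(10,7) = 120.
The other 3 form a derangement: !3 = 2.
Total: 120 × 2 = 240.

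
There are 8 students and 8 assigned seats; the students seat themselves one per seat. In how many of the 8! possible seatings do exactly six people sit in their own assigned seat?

28

Pick the 6 fixed positions: C(8,6) = 28 ways.
The remaining 2 must be deranged: !2 = 1.
Total: 28 × 1 = 28.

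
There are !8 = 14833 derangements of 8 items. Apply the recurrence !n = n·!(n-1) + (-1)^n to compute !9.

!9 = 9·14833 - 1 = 133496.

133496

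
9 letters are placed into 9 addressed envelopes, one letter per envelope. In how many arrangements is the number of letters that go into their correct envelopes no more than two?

333737

# with exactly i fixed is C(9,i)·!(9-i); sum over i=0..2:
  i=0: C(9,0)·!9 = 1·133496 = 133496
  i=1: C(9,1)·!8 = 9·14833 = 133497
  i=2: C(9,2)·!7 = 36·1854 = 66744
Total = 333737.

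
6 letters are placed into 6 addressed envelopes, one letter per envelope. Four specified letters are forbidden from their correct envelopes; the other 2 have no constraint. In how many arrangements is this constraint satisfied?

Let A_j be the event that the j-th constrained one is fixed. By inclusion-exclusion over the 4 events:
Σ_{j=0}^{4} (-1)^j C(4,j)(6-j)!
= C(4,0)·6! - C(4,1)·5! + C(4,2)·4! - C(4,3)·3! + C(4,4)·2!
= 720 - 480 + 144 - 24 + 2
= 362

362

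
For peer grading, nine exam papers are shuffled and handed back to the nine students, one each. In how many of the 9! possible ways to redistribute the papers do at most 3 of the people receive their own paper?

355997

# with exactly i fixed is C(9,i)·!(9-i); sum over i=0..3:
  i=0: C(9,0)·!9 = 1·133496 = 133496
  i=1: C(9,1)·!8 = 9·14833 = 133497
  i=2: C(9,2)·!7 = 36·1854 = 66744
  i=3: C(9,3)·!6 = 84·265 = 22260
Total = 355997.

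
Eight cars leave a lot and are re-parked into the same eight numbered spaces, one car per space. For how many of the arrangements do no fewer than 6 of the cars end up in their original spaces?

29

# with exactly i fixed is C(8,i)·!(8-i); sum over i=6..8:
  i=6: C(8,6)·!2 = 28·1 = 28
  i=7: C(8,7)·!1 = 8·0 = 0
  i=8: C(8,8)·!0 = 1·1 = 1
Total = 29.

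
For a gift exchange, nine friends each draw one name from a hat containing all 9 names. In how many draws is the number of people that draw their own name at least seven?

37

Sum C(9,i)·!(9-i) for i = 7..9:
  i=7: C(9,7)·!2 = 36·1 = 36
  i=8: C(9,8)·!1 = 9·0 = 0
  i=9: C(9,9)·!0 = 1·1 = 1
Total = 37.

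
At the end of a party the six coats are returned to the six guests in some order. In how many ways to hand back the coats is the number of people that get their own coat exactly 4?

Pick the 4 fixed positions: C(6,4) = 15 ways.
The other 2 form a derangement: !2 = 1.
Total: 15 × 1 = 15.

15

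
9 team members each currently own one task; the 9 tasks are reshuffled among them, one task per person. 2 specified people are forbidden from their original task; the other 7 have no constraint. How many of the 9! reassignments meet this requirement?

287280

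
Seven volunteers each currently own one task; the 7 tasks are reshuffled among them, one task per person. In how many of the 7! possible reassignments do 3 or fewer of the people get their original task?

4948

# with exactly i fixed is C(7,i)·!(7-i); sum over i=0..3:
  i=0: C(7,0)·!7 = 1·1854 = 1854
  i=1: C(7,1)·!6 = 7·265 = 1855
  i=2: C(7,2)·!5 = 21·44 = 924
  i=3: C(7,3)·!4 = 35·9 = 315
Total = 4948.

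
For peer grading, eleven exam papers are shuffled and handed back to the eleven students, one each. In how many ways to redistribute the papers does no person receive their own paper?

14684570

!11 is the nearest integer to 11!/e.
11! = 39916800, and 39916800/e ≈ 14684570.08, so !11 = 14684570.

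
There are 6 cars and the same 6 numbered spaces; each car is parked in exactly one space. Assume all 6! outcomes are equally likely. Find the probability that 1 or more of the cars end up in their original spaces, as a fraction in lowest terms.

Favorable outcomes: Σ_{i≥1} C(6,i)·!(6-i) = 6·44 + 15·9 + 20·2 + 15·1 + 6·0 + 1·1 = 455.
Total outcomes: 6! = 720.
Probability = 455/720 = 91/144.

91/144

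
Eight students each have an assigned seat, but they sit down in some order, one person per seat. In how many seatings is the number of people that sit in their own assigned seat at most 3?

39549

# with exactly i fixed is C(8,i)·!(8-i); sum over i=0..3:
  i=0: C(8,0)·!8 = 1·14833 = 14833
  i=1: C(8,1)·!7 = 8·1854 = 14832
  i=2: C(8,2)·!6 = 28·265 = 7420
  i=3: C(8,3)·!5 = 56·44 = 2464
Total = 39549.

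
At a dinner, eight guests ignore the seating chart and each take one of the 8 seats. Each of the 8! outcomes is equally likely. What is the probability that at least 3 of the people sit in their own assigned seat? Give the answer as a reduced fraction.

647/8064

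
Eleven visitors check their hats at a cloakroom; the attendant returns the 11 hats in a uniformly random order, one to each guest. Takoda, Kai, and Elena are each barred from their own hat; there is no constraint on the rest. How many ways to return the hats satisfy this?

30078720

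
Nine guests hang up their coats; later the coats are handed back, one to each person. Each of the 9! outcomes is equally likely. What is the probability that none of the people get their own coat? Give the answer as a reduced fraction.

16687/45360

Favorable outcomes: !9 = 133496.
Total outcomes: 9! = 362880.
Probability = 133496/362880 = 16687/45360.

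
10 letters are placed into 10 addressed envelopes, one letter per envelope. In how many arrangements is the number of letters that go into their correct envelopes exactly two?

Pick the 2 fixed positions: C(10,2) = 45 ways.
The other 8 form a derangement: !8 = 14833.
Total: 45 × 14833 = 667485.

667485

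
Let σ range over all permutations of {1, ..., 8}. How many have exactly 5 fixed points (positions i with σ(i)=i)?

112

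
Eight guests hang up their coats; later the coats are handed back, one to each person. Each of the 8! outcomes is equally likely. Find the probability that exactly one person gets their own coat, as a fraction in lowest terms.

103/280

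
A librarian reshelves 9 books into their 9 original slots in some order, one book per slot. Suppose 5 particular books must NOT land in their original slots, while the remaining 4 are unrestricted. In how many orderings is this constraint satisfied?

205056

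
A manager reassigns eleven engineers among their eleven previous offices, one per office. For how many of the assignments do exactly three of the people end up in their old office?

Pick the 3 fixed positions: C(11,3) = 165 ways.
The remaining 8 must be deranged: !8 = 14833.
Total: 165 × 14833 = 2447445.

2447445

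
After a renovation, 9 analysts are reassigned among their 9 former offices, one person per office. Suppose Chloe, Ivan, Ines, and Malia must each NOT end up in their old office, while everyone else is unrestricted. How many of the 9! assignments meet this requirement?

229080

Inclusion-exclusion on the 4 forbidden self-matches:
Σ_{j=0}^{4} (-1)^j C(4,j)(9-j)!
= C(4,0)·9! - C(4,1)·8! + C(4,2)·7! - C(4,3)·6! + C(4,4)·5!
= 362880 - 161280 + 30240 - 2880 + 120
= 229080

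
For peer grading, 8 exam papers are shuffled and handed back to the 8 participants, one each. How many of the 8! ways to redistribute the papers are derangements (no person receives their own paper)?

14833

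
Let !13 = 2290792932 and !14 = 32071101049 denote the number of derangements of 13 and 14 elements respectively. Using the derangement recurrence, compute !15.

481066515734

!15 = (15-1)·(!14 + !13) = 14·(32071101049 + 2290792932) = 14·34361893981 = 481066515734.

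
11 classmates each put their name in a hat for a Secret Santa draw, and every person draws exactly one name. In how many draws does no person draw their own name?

14684570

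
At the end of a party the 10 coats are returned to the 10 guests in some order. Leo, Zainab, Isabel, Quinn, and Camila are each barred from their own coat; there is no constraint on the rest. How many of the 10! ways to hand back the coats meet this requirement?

2170680

Inclusion-exclusion on the 5 forbidden self-matches:
Σ_{j=0}^{5} (-1)^j C(5,j)(10-j)!
= C(5,0)·10! - C(5,1)·9! + C(5,2)·8! - C(5,3)·7! + C(5,4)·6! - C(5,5)·5!
= 3628800 - 1814400 + 403200 - 50400 + 3600 - 120
= 2170680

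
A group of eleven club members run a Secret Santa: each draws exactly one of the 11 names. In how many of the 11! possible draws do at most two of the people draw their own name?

36711421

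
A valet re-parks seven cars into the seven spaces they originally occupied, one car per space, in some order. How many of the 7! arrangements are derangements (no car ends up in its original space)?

1854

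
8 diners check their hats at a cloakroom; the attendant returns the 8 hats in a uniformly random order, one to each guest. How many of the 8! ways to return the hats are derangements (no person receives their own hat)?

14833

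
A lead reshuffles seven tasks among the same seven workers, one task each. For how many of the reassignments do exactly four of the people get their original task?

70

Pick the 4 fixed positions: C(7,4) = 35 ways.
The other 3 form a derangement: !3 = 2.
Total: 35 × 2 = 70.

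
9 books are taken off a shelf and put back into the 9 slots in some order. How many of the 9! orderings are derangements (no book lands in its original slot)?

!9 = 9! · Σ_{k=0}^{9} (-1)^k/k!
= 9! - 9!/1! + 9!/2! - 9!/3! + 9!/4! - 9!/5! + 9!/6! - 9!/7! + 9!/8! - 9!/9!
= 362880 - 362880 + 181440 - 60480 + 15120 - 3024 + 504 - 72 + 9 - 1
= 133496

133496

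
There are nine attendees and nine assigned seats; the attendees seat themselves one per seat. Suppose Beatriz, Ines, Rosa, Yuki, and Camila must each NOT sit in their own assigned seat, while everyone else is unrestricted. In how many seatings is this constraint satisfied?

Inclusion-exclusion on the 5 forbidden self-matches:
Σ_{j=0}^{5} (-1)^j C(5,j)(9-j)!
= C(5,0)·9! - C(5,1)·8! + C(5,2)·7! - C(5,3)·6! + C(5,4)·5! - C(5,5)·4!
= 362880 - 201600 + 50400 - 7200 + 600 - 24
= 205056

205056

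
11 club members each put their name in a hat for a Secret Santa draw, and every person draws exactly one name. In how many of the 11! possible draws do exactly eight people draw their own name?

330

Choose which 8 of the 11 are fixed: C(11,8) = 165.
The remaining 3 must be deranged: !3 = 2.
Total: 165 × 2 = 330.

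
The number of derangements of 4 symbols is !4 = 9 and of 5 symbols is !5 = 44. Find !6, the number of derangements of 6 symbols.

265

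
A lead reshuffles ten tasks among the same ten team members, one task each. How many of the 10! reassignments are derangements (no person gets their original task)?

Use !n = n·!(n-1) + (-1)^n.
!10 = 10·133496 + 1 = 1334961

1334961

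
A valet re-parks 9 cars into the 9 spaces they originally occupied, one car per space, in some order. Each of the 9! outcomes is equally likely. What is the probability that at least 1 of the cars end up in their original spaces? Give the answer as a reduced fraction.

28673/45360

Favorable outcomes: Σ_{i≥1} C(9,i)·!(9-i) = 9·14833 + 36·1854 + 84·265 + 126·44 + 126·9 + 84·2 + 36·1 + 9·0 + 1·1 = 229384.
Total outcomes: 9! = 362880.
Probability = 229384/362880 = 28673/45360.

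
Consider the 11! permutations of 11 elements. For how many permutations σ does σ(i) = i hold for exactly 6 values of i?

20328

Pick the 6 fixed positions: C(11,6) = 462 ways.
The other 5 form a derangement: !5 = 44.
Total: 462 × 44 = 20328.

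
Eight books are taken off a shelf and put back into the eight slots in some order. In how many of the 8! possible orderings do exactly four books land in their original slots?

630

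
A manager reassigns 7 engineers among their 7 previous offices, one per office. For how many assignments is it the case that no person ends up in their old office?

1854

!7 = 7! · Σ_{k=0}^{7} (-1)^k/k!
= 7! - 7!/1! + 7!/2! - 7!/3! + 7!/4! - 7!/5! + 7!/6! - 7!/7!
= 5040 - 5040 + 2520 - 840 + 210 - 42 + 7 - 1
= 1854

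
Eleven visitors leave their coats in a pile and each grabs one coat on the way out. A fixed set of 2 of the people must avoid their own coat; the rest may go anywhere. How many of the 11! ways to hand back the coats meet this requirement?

33022080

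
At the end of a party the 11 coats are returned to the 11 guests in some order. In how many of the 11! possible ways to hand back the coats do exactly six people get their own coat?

20328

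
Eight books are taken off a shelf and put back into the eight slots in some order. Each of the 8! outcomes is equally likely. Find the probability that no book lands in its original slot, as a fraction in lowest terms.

2119/5760

Favorable outcomes: !8 = 14833.
Total outcomes: 8! = 40320.
Probability = 14833/40320 = 2119/5760.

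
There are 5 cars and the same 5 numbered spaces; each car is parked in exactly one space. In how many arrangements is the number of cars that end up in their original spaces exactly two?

20

Pick the 2 fixed positions: C(5,2) = 10 ways.
The other 3 form a derangement: !3 = 2.
Total: 10 × 2 = 20.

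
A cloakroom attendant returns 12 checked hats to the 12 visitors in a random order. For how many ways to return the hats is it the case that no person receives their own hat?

By inclusion-exclusion, !12 = Σ (-1)^k · 12!/k! for k=0..12
= 12! - 12!/1! + 12!/2! - 12!/3! + 12!/4! - 12!/5! + 12!/6! - 12!/7! + 12!/8! - 12!/9! + 12!/10! - 12!/11! + 12!/12!
= 479001600 - 479001600 + 239500800 - 79833600 + 19958400 - 3991680 + 665280 - 95040 + 11880 - 1320 + 132 - 12 + 1
= 176214841

176214841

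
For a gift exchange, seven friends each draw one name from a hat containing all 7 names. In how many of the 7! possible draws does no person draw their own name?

1854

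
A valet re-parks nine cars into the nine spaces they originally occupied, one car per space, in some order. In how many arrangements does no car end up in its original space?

133496

The subfactorial !9 = [9!/e] (nearest integer).
9! = 362880, and 362880/e ≈ 133496.09, so !9 = 133496.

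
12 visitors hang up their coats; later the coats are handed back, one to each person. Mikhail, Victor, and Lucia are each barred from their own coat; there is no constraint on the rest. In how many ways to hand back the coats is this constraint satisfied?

369774720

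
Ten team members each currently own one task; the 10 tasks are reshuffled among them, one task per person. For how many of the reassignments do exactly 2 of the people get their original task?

667485

Pick the 2 fixed positions: C(10,2) = 45 ways.
The remaining 8 must be deranged: !8 = 14833.
Total: 45 × 14833 = 667485.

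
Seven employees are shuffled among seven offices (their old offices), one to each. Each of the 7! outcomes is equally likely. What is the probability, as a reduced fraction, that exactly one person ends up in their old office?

53/144

Favorable outcomes: C(7,1)·!6 = 7·265 = 1855.
Total outcomes: 7! = 5040.
Probability = 1855/5040 = 53/144.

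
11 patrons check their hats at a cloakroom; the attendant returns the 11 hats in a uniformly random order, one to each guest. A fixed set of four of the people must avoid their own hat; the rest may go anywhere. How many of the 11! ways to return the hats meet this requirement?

Inclusion-exclusion on the 4 forbidden self-matches:
Σ_{j=0}^{4} (-1)^j C(4,j)(11-j)!
= C(4,0)·11! - C(4,1)·10! + C(4,2)·9! - C(4,3)·8! + C(4,4)·7!
= 39916800 - 14515200 + 2177280 - 161280 + 5040
= 27422640

27422640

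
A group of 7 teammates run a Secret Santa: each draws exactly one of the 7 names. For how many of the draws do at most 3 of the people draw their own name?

4948

# with exactly i fixed is C(7,i)·!(7-i); sum over i=0..3:
  i=0: C(7,0)·!7 = 1·1854 = 1854
  i=1: C(7,1)·!6 = 7·265 = 1855
  i=2: C(7,2)·!5 = 21·44 = 924
  i=3: C(7,3)·!4 = 35·9 = 315
Total = 4948.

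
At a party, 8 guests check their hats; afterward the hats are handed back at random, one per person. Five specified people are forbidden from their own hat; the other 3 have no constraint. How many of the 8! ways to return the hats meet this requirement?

Inclusion-exclusion on the 5 forbidden self-matches:
Σ_{j=0}^{5} (-1)^j C(5,j)(8-j)!
= C(5,0)·8! - C(5,1)·7! + C(5,2)·6! - C(5,3)·5! + C(5,4)·4! - C(5,5)·3!
= 40320 - 25200 + 7200 - 1200 + 120 - 6
= 21234

21234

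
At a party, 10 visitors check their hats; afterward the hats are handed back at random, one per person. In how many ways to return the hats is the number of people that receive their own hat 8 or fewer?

3628799

# with exactly i fixed is C(10,i)·!(10-i); sum over i=0..8:
  i=0: C(10,0)·!10 = 1·1334961 = 1334961
  i=1: C(10,1)·!9 = 10·133496 = 1334960
  i=2: C(10,2)·!8 = 45·14833 = 667485
  i=3: C(10,3)·!7 = 120·1854 = 222480
  i=4: C(10,4)·!6 = 210·265 = 55650
  i=5: C(10,5)·!5 = 252·44 = 11088
  i=6: C(10,6)·!4 = 210·9 = 1890
  i=7: C(10,7)·!3 = 120·2 = 240
  i=8: C(10,8)·!2 = 45·1 = 45
Total = 3628799.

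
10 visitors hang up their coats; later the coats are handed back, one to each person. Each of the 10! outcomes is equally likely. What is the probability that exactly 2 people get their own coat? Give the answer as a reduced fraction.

Favorable outcomes: C(10,2)·!8 = 45·14833 = 667485.
Total outcomes: 10! = 3628800.
Probability = 667485/3628800 = 2119/11520.

2119/11520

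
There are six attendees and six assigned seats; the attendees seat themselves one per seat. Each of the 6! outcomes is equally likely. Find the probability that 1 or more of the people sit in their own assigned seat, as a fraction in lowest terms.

91/144

Favorable outcomes: Σ_{i≥1} C(6,i)·!(6-i) = 6·44 + 15·9 + 20·2 + 15·1 + 6·0 + 1·1 = 455.
Total outcomes: 6! = 720.
Probability = 455/720 = 91/144.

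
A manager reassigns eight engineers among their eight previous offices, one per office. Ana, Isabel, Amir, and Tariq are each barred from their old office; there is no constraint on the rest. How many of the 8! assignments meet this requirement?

24024

Inclusion-exclusion on the 4 forbidden self-matches:
Σ_{j=0}^{4} (-1)^j C(4,j)(8-j)!
= C(4,0)·8! - C(4,1)·7! + C(4,2)·6! - C(4,3)·5! + C(4,4)·4!
= 40320 - 20160 + 4320 - 480 + 24
= 24024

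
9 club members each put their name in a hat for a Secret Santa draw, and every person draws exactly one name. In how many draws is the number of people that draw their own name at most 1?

Sum C(9,i)·!(9-i) for i = 0..1:
  i=0: C(9,0)·!9 = 1·133496 = 133496
  i=1: C(9,1)·!8 = 9·14833 = 133497
Total = 266993.

266993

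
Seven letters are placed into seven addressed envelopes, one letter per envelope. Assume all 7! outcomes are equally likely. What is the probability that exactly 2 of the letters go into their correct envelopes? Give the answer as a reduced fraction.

11/60

Favorable outcomes: C(7,2)·!5 = 21·44 = 924.
Total outcomes: 7! = 5040.
Probability = 924/5040 = 11/60.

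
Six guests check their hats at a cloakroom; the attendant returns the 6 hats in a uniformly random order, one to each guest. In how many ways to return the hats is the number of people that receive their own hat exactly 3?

Pick the 3 fixed positions: C(6,3) = 20 ways.
The other 3 form a derangement: !3 = 2.
Total: 20 × 2 = 40.

40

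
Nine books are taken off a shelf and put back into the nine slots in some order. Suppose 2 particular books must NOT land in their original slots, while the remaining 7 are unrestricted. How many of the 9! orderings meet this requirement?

Inclusion-exclusion on the 2 forbidden self-matches:
Σ_{j=0}^{2} (-1)^j C(2,j)(9-j)!
= C(2,0)·9! - C(2,1)·8! + C(2,2)·7!
= 362880 - 80640 + 5040
= 287280

287280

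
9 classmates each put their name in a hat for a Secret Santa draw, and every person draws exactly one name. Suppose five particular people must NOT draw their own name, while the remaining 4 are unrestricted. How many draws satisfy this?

Inclusion-exclusion on the 5 forbidden self-matches:
Σ_{j=0}^{5} (-1)^j C(5,j)(9-j)!
= C(5,0)·9! - C(5,1)·8! + C(5,2)·7! - C(5,3)·6! + C(5,4)·5! - C(5,5)·4!
= 362880 - 201600 + 50400 - 7200 + 600 - 24
= 205056

205056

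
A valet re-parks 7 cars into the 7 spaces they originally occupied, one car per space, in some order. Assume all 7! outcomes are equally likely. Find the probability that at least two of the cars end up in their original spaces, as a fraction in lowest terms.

1331/5040

Favorable outcomes: Σ_{i≥2} C(7,i)·!(7-i) = 21·44 + 35·9 + 35·2 + 21·1 + 7·0 + 1·1 = 1331.
Total outcomes: 7! = 5040.
Probability = 1331/5040 = 1331/5040.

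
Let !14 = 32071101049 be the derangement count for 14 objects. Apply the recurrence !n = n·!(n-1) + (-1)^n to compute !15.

!15 = 15·32071101049 - 1 = 481066515734.

481066515734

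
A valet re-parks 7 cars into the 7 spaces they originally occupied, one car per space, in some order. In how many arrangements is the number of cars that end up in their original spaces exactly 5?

21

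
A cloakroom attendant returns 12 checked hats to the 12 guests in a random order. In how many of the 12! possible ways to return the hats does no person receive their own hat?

176214841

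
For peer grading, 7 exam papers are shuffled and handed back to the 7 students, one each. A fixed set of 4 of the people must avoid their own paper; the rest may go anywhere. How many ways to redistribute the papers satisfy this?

Inclusion-exclusion on the 4 forbidden self-matches:
Σ_{j=0}^{4} (-1)^j C(4,j)(7-j)!
= C(4,0)·7! - C(4,1)·6! + C(4,2)·5! - C(4,3)·4! + C(4,4)·3!
= 5040 - 2880 + 720 - 96 + 6
= 2790

2790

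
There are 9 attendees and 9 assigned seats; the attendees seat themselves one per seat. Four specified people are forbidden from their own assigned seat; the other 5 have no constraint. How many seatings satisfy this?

Inclusion-exclusion on the 4 forbidden self-matches:
Σ_{j=0}^{4} (-1)^j C(4,j)(9-j)!
= C(4,0)·9! - C(4,1)·8! + C(4,2)·7! - C(4,3)·6! + C(4,4)·5!
= 362880 - 161280 + 30240 - 2880 + 120
= 229080

229080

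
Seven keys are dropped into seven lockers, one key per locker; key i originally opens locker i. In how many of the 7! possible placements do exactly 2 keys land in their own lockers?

Pick the 2 fixed positions: C(7,2) = 21 ways.
The other 5 form a derangement: !5 = 44.
Total: 21 × 44 = 924.

924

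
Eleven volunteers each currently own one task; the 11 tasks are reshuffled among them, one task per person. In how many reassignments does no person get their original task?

14684570

The subfactorial !11 = [11!/e] (nearest integer).
11! = 39916800, and 39916800/e ≈ 14684570.08, so !11 = 14684570.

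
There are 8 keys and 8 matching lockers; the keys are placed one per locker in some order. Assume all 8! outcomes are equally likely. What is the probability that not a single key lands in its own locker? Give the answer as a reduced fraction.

Favorable outcomes: !8 = 14833.
Total outcomes: 8! = 40320.
Probability = 14833/40320 = 2119/5760.

2119/5760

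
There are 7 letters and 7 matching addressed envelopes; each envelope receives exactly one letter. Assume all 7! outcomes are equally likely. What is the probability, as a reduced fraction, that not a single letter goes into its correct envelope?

103/280

Favorable outcomes: !7 = 1854.
Total outcomes: 7! = 5040.
Probability = 1854/5040 = 103/280.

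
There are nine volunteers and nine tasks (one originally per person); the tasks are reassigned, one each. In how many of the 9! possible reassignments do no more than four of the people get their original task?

361541

Sum C(9,i)·!(9-i) for i = 0..4:
  i=0: C(9,0)·!9 = 1·133496 = 133496
  i=1: C(9,1)·!8 = 9·14833 = 133497
  i=2: C(9,2)·!7 = 36·1854 = 66744
  i=3: C(9,3)·!6 = 84·265 = 22260
  i=4: C(9,4)·!5 = 126·44 = 5544
Total = 361541.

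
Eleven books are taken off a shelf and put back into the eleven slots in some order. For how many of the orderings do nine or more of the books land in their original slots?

# with exactly i fixed is C(11,i)·!(11-i); sum over i=9..11:
  i=9: C(11,9)·!2 = 55·1 = 55
  i=10: C(11,10)·!1 = 11·0 = 0
  i=11: C(11,11)·!0 = 1·1 = 1
Total = 56.

56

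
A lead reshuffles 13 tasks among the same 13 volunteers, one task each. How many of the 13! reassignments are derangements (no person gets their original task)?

2290792932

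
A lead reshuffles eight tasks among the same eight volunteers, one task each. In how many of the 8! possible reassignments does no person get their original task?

!8 = 8! · Σ_{k=0}^{8} (-1)^k/k!
= 8! - 8!/1! + 8!/2! - 8!/3! + 8!/4! - 8!/5! + 8!/6! - 8!/7! + 8!/8!
= 40320 - 40320 + 20160 - 6720 + 1680 - 336 + 56 - 8 + 1
= 14833

14833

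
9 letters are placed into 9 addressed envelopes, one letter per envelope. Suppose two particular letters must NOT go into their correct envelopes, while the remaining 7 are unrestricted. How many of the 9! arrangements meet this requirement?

287280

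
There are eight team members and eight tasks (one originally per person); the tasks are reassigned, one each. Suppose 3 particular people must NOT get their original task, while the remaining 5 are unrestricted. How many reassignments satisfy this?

27240

Inclusion-exclusion on the 3 forbidden self-matches:
Σ_{j=0}^{3} (-1)^j C(3,j)(8-j)!
= C(3,0)·8! - C(3,1)·7! + C(3,2)·6! - C(3,3)·5!
= 40320 - 15120 + 2160 - 120
= 27240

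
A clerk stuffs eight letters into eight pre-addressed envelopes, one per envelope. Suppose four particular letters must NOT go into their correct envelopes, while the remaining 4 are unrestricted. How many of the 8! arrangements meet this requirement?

24024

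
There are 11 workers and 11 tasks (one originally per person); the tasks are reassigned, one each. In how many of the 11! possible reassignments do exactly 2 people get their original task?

7342280

Choose which 2 of the 11 are fixed: C(11,2) = 55.
The other 9 form a derangement: !9 = 133496.
Total: 55 × 133496 = 7342280.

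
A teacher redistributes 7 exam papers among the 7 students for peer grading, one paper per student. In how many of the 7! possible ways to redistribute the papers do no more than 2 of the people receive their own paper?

# with exactly i fixed is C(7,i)·!(7-i); sum over i=0..2:
  i=0: C(7,0)·!7 = 1·1854 = 1854
  i=1: C(7,1)·!6 = 7·265 = 1855
  i=2: C(7,2)·!5 = 21·44 = 924
Total = 4633.

4633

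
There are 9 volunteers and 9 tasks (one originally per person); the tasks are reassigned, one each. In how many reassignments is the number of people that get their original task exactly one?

133497

Pick the single fixed position: C(9,1) = 9 ways.
The remaining 8 must be deranged: !8 = 14833.
Total: 9 × 14833 = 133497.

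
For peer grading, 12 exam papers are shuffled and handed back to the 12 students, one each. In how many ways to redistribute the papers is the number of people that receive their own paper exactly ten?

Choose which 10 of the 12 are fixed: C(12,10) = 66.
The other 2 form a derangement: !2 = 1.
Total: 66 × 1 = 66.

66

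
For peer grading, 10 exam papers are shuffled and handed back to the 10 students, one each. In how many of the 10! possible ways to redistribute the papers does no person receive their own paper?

Use !n = (n-1)(!(n-1) + !(n-2)).
!10 = 9·(133496 + 14833) = 9·148329 = 1334961

1334961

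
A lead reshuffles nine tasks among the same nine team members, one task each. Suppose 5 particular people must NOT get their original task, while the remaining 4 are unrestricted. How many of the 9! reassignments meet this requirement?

205056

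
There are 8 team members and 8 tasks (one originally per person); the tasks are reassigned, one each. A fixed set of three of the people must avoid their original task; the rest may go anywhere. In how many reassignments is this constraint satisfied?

27240

Inclusion-exclusion on the 3 forbidden self-matches:
Σ_{j=0}^{3} (-1)^j C(3,j)(8-j)!
= C(3,0)·8! - C(3,1)·7! + C(3,2)·6! - C(3,3)·5!
= 40320 - 15120 + 2160 - 120
= 27240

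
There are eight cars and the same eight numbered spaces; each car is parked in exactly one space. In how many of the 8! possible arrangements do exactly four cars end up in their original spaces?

Choose which 4 of the 8 are fixed: C(8,4) = 70.
The remaining 4 must be deranged: !4 = 9.
Total: 70 × 9 = 630.

630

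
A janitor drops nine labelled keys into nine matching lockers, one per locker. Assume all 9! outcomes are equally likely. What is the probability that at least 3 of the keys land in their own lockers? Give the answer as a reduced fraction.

29143/362880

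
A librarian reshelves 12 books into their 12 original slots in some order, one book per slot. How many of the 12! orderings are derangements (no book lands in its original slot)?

!12 is the nearest integer to 12!/e.
12! = 479001600, and 479001600/e ≈ 176214840.93, so !12 = 176214841.

176214841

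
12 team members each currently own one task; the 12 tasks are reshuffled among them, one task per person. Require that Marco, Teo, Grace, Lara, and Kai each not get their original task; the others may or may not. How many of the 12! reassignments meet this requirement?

Let A_j be the event that the j-th constrained one is fixed. By inclusion-exclusion over the 5 events:
Σ_{j=0}^{5} (-1)^j C(5,j)(12-j)!
= C(5,0)·12! - C(5,1)·11! + C(5,2)·10! - C(5,3)·9! + C(5,4)·8! - C(5,5)·7!
= 479001600 - 199584000 + 36288000 - 3628800 + 201600 - 5040
= 312273360

312273360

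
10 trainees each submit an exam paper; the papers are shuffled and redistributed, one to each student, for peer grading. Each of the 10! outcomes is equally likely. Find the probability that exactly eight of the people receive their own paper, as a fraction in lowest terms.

Favorable outcomes: C(10,8)·!2 = 45·1 = 45.
Total outcomes: 10! = 3628800.
Probability = 45/3628800 = 1/80640.

1/80640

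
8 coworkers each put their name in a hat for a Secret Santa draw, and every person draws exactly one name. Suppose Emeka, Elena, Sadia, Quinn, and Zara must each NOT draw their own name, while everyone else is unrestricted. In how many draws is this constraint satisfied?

21234

Let A_j be the event that the j-th constrained one is fixed. By inclusion-exclusion over the 5 events:
Σ_{j=0}^{5} (-1)^j C(5,j)(8-j)!
= C(5,0)·8! - C(5,1)·7! + C(5,2)·6! - C(5,3)·5! + C(5,4)·4! - C(5,5)·3!
= 40320 - 25200 + 7200 - 1200 + 120 - 6
= 21234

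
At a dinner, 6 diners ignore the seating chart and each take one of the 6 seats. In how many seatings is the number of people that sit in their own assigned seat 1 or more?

455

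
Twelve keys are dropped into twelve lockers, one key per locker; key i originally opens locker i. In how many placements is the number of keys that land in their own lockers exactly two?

88107426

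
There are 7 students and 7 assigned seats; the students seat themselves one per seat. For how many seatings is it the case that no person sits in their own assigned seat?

!7 = 7! · Σ_{k=0}^{7} (-1)^k/k!
= 7! - 7!/1! + 7!/2! - 7!/3! + 7!/4! - 7!/5! + 7!/6! - 7!/7!
= 5040 - 5040 + 2520 - 840 + 210 - 42 + 7 - 1
= 1854

1854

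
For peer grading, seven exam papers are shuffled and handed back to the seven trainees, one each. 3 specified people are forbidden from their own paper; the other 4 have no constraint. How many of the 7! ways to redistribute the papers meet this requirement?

3216

Inclusion-exclusion on the 3 forbidden self-matches:
Σ_{j=0}^{3} (-1)^j C(3,j)(7-j)!
= C(3,0)·7! - C(3,1)·6! + C(3,2)·5! - C(3,3)·4!
= 5040 - 2160 + 360 - 24
= 3216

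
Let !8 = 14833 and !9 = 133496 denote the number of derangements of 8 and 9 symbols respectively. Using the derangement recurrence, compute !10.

1334961

!10 = (10-1)·(!9 + !8) = 9·(133496 + 14833) = 9·148329 = 1334961.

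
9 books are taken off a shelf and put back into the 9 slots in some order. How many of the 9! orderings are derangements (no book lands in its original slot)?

133496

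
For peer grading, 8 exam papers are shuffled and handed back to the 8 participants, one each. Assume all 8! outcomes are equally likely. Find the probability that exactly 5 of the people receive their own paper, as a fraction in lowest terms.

1/360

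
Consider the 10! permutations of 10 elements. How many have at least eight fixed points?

# with exactly i fixed is C(10,i)·!(10-i); sum over i=8..10:
  i=8: C(10,8)·!2 = 45·1 = 45
  i=9: C(10,9)·!1 = 10·0 = 0
  i=10: C(10,10)·!0 = 1·1 = 1
Total = 46.

46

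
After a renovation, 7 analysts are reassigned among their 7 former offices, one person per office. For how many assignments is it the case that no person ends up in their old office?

1854

By inclusion-exclusion, !7 = Σ (-1)^k · 7!/k! for k=0..7
= 7! - 7!/1! + 7!/2! - 7!/3! + 7!/4! - 7!/5! + 7!/6! - 7!/7!
= 5040 - 5040 + 2520 - 840 + 210 - 42 + 7 - 1
= 1854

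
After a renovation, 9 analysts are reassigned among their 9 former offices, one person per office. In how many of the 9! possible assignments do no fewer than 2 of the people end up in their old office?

95887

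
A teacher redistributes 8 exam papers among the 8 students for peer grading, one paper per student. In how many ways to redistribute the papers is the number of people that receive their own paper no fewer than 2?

10655

Sum C(8,i)·!(8-i) for i = 2..8:
  i=2: C(8,2)·!6 = 28·265 = 7420
  i=3: C(8,3)·!5 = 56·44 = 2464
  i=4: C(8,4)·!4 = 70·9 = 630
  i=5: C(8,5)·!3 = 56·2 = 112
  i=6: C(8,6)·!2 = 28·1 = 28
  i=7: C(8,7)·!1 = 8·0 = 0
  i=8: C(8,8)·!0 = 1·1 = 1
Total = 10655.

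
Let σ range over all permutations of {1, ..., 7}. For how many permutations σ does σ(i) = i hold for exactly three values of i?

315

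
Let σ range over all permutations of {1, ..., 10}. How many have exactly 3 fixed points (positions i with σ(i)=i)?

222480

Pick the 3 fixed positions: C(10,3) = 120 ways.
The remaining 7 must be deranged: !7 = 1854.
Total: 120 × 1854 = 222480.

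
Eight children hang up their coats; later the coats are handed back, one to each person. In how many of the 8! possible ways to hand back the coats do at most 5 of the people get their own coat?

40291

Sum C(8,i)·!(8-i) for i = 0..5:
  i=0: C(8,0)·!8 = 1·14833 = 14833
  i=1: C(8,1)·!7 = 8·1854 = 14832
  i=2: C(8,2)·!6 = 28·265 = 7420
  i=3: C(8,3)·!5 = 56·44 = 2464
  i=4: C(8,4)·!4 = 70·9 = 630
  i=5: C(8,5)·!3 = 56·2 = 112
Total = 40291.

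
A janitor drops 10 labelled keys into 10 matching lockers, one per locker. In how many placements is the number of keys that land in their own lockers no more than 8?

3628799

# with exactly i fixed is C(10,i)·!(10-i); sum over i=0..8:
  i=0: C(10,0)·!10 = 1·1334961 = 1334961
  i=1: C(10,1)·!9 = 10·133496 = 1334960
  i=2: C(10,2)·!8 = 45·14833 = 667485
  i=3: C(10,3)·!7 = 120·1854 = 222480
  i=4: C(10,4)·!6 = 210·265 = 55650
  i=5: C(10,5)·!5 = 252·44 = 11088
  i=6: C(10,6)·!4 = 210·9 = 1890
  i=7: C(10,7)·!3 = 120·2 = 240
  i=8: C(10,8)·!2 = 45·1 = 45
Total = 3628799.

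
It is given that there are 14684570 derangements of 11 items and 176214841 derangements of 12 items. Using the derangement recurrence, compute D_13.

D_13 = (13-1)·(D_12 + D_11) = 12·(176214841 + 14684570) = 12·190899411 = 2290792932.

2290792932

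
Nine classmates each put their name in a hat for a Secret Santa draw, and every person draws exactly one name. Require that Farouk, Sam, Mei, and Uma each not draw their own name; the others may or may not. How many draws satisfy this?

Inclusion-exclusion on the 4 forbidden self-matches:
Σ_{j=0}^{4} (-1)^j C(4,j)(9-j)!
= C(4,0)·9! - C(4,1)·8! + C(4,2)·7! - C(4,3)·6! + C(4,4)·5!
= 362880 - 161280 + 30240 - 2880 + 120
= 229080

229080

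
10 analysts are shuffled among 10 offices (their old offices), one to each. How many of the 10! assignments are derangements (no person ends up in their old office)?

1334961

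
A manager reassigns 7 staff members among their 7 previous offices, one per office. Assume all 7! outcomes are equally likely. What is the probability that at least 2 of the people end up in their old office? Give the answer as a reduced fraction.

1331/5040

Favorable outcomes: Σ_{i≥2} C(7,i)·!(7-i) = 21·44 + 35·9 + 35·2 + 21·1 + 7·0 + 1·1 = 1331.
Total outcomes: 7! = 5040.
Probability = 1331/5040 = 1331/5040.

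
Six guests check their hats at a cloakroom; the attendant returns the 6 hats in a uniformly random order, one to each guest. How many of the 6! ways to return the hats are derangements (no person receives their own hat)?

!6 = 6! · Σ_{k=0}^{6} (-1)^k/k!
= 6! - 6!/1! + 6!/2! - 6!/3! + 6!/4! - 6!/5! + 6!/6!
= 720 - 720 + 360 - 120 + 30 - 6 + 1
= 265

265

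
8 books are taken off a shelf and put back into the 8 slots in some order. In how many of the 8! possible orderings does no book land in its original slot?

14833

The subfactorial !8 = [8!/e] (nearest integer).
8! = 40320, and 40320/e ≈ 14832.90, so !8 = 14833.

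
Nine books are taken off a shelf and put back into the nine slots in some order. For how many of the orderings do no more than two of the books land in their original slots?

333737

Sum C(9,i)·!(9-i) for i = 0..2:
  i=0: C(9,0)·!9 = 1·133496 = 133496
  i=1: C(9,1)·!8 = 9·14833 = 133497
  i=2: C(9,2)·!7 = 36·1854 = 66744
Total = 333737.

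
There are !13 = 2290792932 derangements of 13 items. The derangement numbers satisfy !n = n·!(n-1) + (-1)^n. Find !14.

!14 = 14·2290792932 + 1 = 32071101049.

32071101049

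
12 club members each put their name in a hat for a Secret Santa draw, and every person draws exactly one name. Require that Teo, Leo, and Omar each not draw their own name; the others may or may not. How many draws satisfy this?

369774720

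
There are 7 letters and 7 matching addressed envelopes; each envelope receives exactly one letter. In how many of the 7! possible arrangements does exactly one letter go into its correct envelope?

1855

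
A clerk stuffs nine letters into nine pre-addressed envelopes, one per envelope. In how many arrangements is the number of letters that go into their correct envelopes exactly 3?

22260

Choose which 3 of the 9 are fixed: C(9,3) = 84.
The remaining 6 must be deranged: !6 = 265.
Total: 84 × 265 = 22260.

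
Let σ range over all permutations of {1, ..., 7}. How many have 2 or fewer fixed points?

4633

# with exactly i fixed is C(7,i)·!(7-i); sum over i=0..2:
  i=0: C(7,0)·!7 = 1·1854 = 1854
  i=1: C(7,1)·!6 = 7·265 = 1855
  i=2: C(7,2)·!5 = 21·44 = 924
Total = 4633.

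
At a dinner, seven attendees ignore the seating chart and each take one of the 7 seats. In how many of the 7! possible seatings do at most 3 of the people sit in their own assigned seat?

Sum C(7,i)·!(7-i) for i = 0..3:
  i=0: C(7,0)·!7 = 1·1854 = 1854
  i=1: C(7,1)·!6 = 7·265 = 1855
  i=2: C(7,2)·!5 = 21·44 = 924
  i=3: C(7,3)·!4 = 35·9 = 315
Total = 4948.

4948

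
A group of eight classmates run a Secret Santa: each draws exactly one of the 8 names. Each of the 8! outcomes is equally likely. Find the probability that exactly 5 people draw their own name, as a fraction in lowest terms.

1/360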